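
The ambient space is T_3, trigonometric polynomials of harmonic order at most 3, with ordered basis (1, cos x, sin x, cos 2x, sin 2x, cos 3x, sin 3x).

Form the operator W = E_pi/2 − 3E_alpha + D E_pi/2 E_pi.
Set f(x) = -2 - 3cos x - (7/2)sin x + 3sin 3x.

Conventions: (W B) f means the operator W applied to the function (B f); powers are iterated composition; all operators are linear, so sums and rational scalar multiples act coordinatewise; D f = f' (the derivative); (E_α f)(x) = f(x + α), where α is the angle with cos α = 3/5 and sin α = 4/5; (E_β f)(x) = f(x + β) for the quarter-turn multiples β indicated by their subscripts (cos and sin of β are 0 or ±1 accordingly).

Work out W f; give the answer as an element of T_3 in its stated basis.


g(x) = 4 + (73/10)cos x - (7/5)sin x - (771/125)cos 3x - (72/125)sin 3x

E_pi/2 f = -2 - (7/2)cos x + 3sin x - 3cos 3x
E_alpha f = -2 - (23/5)cos x + (3/10)sin x + (132/125)cos 3x - (351/125)sin 3x
(-3E_alpha) f = 6 + (69/5)cos x - (9/10)sin x - (396/125)cos 3x + (1053/125)sin 3x
E_pi f = -2 + 3cos x + (7/2)sin x - 3sin 3x
E_pi/2 E_pi f = -2 + (7/2)cos x - 3sin x + 3cos 3x
D E_pi/2 E_pi f = -3cos x - (7/2)sin x - 9sin 3x
(E_pi/2 − 3E_alpha + D E_pi/2 E_pi) f = 4 + (73/10)cos x - (7/5)sin x - (771/125)cos 3x - (72/125)sin 3x


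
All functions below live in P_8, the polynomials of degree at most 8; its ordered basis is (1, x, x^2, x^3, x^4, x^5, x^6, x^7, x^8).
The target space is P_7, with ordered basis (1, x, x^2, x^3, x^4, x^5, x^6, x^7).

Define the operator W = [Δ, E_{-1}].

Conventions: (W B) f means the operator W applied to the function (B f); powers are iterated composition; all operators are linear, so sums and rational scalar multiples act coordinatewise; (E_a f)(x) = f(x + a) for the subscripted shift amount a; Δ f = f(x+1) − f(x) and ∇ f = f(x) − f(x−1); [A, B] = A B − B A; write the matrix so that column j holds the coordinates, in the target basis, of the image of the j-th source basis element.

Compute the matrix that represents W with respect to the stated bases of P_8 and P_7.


image of 1: 0
image of x: 0
image of x^2: 0
image of x^3: 0
image of x^4: 0
image of x^5: 0
image of x^6: 0
image of x^7: 0
image of x^8: 0
each image's coordinates form column j of the matrix

the matrix is [[0, 0, 0, 0, 0, 0, 0, 0, 0]; [0, 0, 0, 0, 0, 0, 0, 0, 0]; [0, 0, 0, 0, 0, 0, 0, 0, 0]; [0, 0, 0, 0, 0, 0, 0, 0, 0]; [0, 0, 0, 0, 0, 0, 0, 0, 0]; [0, 0, 0, 0, 0, 0, 0, 0, 0]; [0, 0, 0, 0, 0, 0, 0, 0, 0]; [0, 0, 0, 0, 0, 0, 0, 0, 0]] (rows listed top to bottom)


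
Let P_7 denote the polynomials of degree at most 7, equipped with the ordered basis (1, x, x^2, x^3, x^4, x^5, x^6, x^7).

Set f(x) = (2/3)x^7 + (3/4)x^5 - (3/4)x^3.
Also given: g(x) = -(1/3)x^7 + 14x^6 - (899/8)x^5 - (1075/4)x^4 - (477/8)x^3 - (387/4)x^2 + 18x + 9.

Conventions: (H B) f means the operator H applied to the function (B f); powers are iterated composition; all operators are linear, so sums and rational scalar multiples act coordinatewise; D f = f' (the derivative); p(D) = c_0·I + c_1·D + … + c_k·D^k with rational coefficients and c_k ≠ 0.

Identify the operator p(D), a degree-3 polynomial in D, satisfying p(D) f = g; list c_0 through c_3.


p(D) = -(1/2)·I + 3·D − 4·D^2 − 2·D^3, i.e. c_0 = -1/2, c_1 = 3, c_2 = -4, c_3 = -2

D^0 f = (2/3)x^7 + (3/4)x^5 - (3/4)x^3
D^1 f = (14/3)x^6 + (15/4)x^4 - (9/4)x^2
D^2 f = 28x^5 + 15x^3 - (9/2)x
D^3 f = 140x^4 + 45x^2 - 9/2
matching coefficients of g against c_0 f + c_1 Df + … from the top degree down determines the c_i
solution: c_0 = -1/2, c_1 = 3, c_2 = -4, c_3 = -2


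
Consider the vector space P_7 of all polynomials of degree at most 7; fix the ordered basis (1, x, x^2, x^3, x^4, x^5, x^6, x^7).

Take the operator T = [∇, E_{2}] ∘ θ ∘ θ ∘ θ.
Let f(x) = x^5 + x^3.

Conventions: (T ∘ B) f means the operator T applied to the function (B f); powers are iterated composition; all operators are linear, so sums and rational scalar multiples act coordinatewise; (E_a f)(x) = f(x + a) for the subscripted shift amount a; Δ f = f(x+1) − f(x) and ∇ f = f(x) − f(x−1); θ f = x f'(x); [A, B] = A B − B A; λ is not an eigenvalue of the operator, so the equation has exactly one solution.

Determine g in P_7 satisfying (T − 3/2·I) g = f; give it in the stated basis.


g(x) = -(2/3)x^5 - (2/3)x^3

write g with unknown coordinates in the stated basis and equate coefficients in (T − 3/2·I) g = f
solving from the highest basis element down gives g = -(2/3)x^5 - (2/3)x^3
check: T g = 0
so T g − 3/2·g = x^5 + x^3 = f ✓


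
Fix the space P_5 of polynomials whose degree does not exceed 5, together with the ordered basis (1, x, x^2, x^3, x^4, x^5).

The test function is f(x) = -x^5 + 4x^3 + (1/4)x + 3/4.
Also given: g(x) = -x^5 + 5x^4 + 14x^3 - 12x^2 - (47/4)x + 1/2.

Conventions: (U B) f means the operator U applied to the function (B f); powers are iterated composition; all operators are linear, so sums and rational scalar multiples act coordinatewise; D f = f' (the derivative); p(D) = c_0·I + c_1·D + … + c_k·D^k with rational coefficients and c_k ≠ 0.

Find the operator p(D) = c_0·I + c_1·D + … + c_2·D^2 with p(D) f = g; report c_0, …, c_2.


D^0 f = -x^5 + 4x^3 + (1/4)x + 3/4
D^1 f = -5x^4 + 12x^2 + 1/4
D^2 f = -20x^3 + 24x
matching coefficients of g against c_0 f + c_1 Df + … from the top degree down determines the c_i
solution: c_0 = 1, c_1 = -1, c_2 = -1/2

p(D) = I − D − (1/2)·D^2, i.e. c_0 = 1, c_1 = -1, c_2 = -1/2


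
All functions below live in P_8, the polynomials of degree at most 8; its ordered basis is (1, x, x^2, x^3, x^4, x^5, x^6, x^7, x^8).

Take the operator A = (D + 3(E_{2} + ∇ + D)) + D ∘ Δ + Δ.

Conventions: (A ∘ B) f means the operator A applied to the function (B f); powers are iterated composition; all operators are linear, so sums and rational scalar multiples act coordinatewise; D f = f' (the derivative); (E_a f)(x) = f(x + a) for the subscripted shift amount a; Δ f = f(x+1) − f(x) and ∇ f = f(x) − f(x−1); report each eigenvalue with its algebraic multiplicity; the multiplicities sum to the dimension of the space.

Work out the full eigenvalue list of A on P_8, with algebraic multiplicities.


λ = 3 (multiplicity 9)

image of 1: 3
image of x: 3x + 14
image of x^2: 3x^2 + 28x + 12
image of x^3: 3x^3 + 42x^2 + 36x + 31
image of x^4: 3x^4 + 56x^3 + 72x^2 + 124x + 50
image of x^5: 3x^5 + 70x^4 + 120x^3 + 310x^2 + 250x + 105
image of x^6: 3x^6 + 84x^5 + 180x^4 + 620x^3 + 750x^2 + 630x + 196
image of x^7: 3x^7 + 98x^6 + 252x^5 + 1085x^4 + 1750x^3 + 2205x^2 + 1372x + 395
image of x^8: 3x^8 + 112x^7 + 336x^6 + 1736x^5 + 3500x^4 + 5880x^3 + 5488x^2 + 3160x + 774
the matrix is upper triangular; its diagonal is (3, 3, 3, 3, 3, 3, 3, 3, 3)
for a triangular matrix the eigenvalues are the diagonal entries, with algebraic multiplicity their repetition count


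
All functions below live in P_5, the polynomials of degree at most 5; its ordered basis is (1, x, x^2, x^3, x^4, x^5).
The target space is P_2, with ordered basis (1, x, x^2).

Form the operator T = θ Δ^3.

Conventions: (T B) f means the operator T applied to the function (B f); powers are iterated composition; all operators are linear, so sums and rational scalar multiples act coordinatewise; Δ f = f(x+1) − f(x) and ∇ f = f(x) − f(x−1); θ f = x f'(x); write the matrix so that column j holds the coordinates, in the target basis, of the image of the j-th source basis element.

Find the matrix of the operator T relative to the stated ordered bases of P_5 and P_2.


the matrix is [[0, 0, 0, 0, 0, 0]; [0, 0, 0, 0, 24, 180]; [0, 0, 0, 0, 0, 120]] (rows listed top to bottom)

image of 1: 0
image of x: 0
image of x^2: 0
image of x^3: 0
image of x^4: 24x
image of x^5: 120x^2 + 180x
each image's coordinates form column j of the matrix


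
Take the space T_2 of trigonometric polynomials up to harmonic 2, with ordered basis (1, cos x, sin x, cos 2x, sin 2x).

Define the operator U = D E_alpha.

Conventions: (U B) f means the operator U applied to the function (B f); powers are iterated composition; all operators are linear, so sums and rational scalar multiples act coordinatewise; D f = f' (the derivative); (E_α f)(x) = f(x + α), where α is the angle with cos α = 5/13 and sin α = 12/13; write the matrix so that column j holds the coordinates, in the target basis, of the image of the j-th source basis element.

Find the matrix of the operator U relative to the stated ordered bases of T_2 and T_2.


the matrix is [[0, 0, 0, 0, 0]; [0, -12/13, 5/13, 0, 0]; [0, -5/13, -12/13, 0, 0]; [0, 0, 0, -240/169, -238/169]; [0, 0, 0, 238/169, -240/169]] (rows listed top to bottom)

image of 1: 0
image of cos x: -(12/13)cos x - (5/13)sin x
image of sin x: (5/13)cos x - (12/13)sin x
image of cos 2x: -(240/169)cos 2x + (238/169)sin 2x
image of sin 2x: -(238/169)cos 2x - (240/169)sin 2x
each image's coordinates form column j of the matrix


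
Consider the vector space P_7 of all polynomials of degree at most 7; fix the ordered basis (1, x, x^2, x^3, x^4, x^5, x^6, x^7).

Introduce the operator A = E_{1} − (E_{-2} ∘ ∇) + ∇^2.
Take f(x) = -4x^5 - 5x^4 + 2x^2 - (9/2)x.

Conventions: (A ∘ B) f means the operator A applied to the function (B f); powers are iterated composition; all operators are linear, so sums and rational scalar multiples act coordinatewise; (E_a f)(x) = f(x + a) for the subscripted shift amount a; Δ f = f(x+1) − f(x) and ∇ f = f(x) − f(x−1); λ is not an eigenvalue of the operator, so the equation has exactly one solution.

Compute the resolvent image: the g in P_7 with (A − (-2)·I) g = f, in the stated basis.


write g with unknown coordinates in the stated basis and equate coefficients in (A − (-2)·I) g = f
solving from the highest basis element down gives g = -(4/3)x^5 - (5/3)x^4 + (320/9)x^3 - (238/3)x^2 - (323/2)x + 3904/9
check: A g = -(4/3)x^5 - (5/3)x^4 - (640/9)x^3 + (482/3)x^2 + (637/2)x - 7808/9
so A g − (-2)·g = -4x^5 - 5x^4 + 2x^2 - (9/2)x = f ✓

the image equals g(x) = -(4/3)x^5 - (5/3)x^4 + (320/9)x^3 - (238/3)x^2 - (323/2)x + 3904/9


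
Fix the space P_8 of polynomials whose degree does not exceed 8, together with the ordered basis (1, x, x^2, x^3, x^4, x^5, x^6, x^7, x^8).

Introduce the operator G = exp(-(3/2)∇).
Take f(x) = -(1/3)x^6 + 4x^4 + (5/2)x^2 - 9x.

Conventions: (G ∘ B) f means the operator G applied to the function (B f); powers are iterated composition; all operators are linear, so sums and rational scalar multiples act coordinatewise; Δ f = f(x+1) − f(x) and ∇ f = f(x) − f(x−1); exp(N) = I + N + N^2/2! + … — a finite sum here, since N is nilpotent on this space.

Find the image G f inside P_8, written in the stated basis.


g(x) = -(1/3)x^6 + 3x^5 - (59/4)x^4 + (107/2)x^3 - (1925/16)x^2 + (2451/16)x - 5333/64

order-1 term: 3x^5 - (15/2)x^4 - 14x^3 + (57/2)x^2 - (57/2)x + 91/4
order-2 term: -(45/4)x^4 + 45x^3 - (99/4)x^2 - (81/2)x + 363/8
order-3 term: (45/2)x^3 - (405/4)x^2 + (459/4)x - 81/4
order-4 term: -(405/16)x^2 + (405/4)x - 1431/16
order-5 term: (243/16)x - 1215/32
order-6 term: -243/64
the series for exp(-(3/2)∇) f terminates at order 6
exp(-(3/2)∇) f = -(1/3)x^6 + 3x^5 - (59/4)x^4 + (107/2)x^3 - (1925/16)x^2 + (2451/16)x - 5333/64


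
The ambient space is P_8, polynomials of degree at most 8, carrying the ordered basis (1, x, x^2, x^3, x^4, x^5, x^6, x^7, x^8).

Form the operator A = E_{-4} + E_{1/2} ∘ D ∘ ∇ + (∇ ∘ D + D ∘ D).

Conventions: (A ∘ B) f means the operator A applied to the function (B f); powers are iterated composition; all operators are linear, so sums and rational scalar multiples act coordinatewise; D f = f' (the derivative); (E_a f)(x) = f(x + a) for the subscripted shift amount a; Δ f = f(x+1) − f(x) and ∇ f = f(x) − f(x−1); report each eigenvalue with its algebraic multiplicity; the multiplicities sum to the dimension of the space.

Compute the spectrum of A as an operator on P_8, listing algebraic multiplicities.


image of 1: 1
image of x: x - 4
image of x^2: x^2 - 8x + 22
image of x^3: x^3 - 12x^2 + 66x - 67
image of x^4: x^4 - 16x^3 + 132x^2 - 268x + 261
image of x^5: x^5 - 20x^4 + 220x^3 - 670x^2 + 1305x - 1029
image of x^6: x^6 - 24x^5 + 330x^4 - 1340x^3 + 3915x^2 - 6174x + 32819/8
image of x^7: x^7 - 28x^6 + 462x^5 - 2345x^4 + 9135x^3 - 21609x^2 + (229733/8)x - 16391
image of x^8: x^8 - 32x^7 + 616x^6 - 3752x^5 + 18270x^4 - 57624x^3 + (229733/2)x^2 - 131128x + 524353/8
the matrix is upper triangular; its diagonal is (1, 1, 1, 1, 1, 1, 1, 1, 1)
for a triangular matrix the eigenvalues are the diagonal entries, with algebraic multiplicity their repetition count

λ = 1 (multiplicity 9)


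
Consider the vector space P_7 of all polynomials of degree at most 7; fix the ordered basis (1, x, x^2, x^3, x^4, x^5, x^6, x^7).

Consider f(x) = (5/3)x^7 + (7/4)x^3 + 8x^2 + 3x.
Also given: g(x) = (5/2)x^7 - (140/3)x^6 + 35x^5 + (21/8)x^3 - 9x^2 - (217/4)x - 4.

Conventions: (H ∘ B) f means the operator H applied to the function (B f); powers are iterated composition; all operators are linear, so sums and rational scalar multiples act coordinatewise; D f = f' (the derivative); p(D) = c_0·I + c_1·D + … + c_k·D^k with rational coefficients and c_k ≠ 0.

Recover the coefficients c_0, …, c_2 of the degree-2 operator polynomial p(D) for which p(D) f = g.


D^0 f = (5/3)x^7 + (7/4)x^3 + 8x^2 + 3x
D^1 f = (35/3)x^6 + (21/4)x^2 + 16x + 3
D^2 f = 70x^5 + (21/2)x + 16
matching coefficients of g against c_0 f + c_1 Df + … from the top degree down determines the c_i
solution: c_0 = 3/2, c_1 = -4, c_2 = 1/2

c_0 = 3/2, c_1 = -4, c_2 = 1/2


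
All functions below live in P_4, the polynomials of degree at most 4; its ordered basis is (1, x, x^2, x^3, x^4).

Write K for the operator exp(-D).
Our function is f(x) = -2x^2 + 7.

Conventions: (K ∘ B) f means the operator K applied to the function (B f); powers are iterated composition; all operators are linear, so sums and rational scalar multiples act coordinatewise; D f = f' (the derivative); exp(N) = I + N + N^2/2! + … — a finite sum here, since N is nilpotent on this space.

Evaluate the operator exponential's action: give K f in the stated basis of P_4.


the image equals g(x) = -2x^2 + 4x + 5

order-1 term: 4x
order-2 term: -2
the series for exp(-D) f terminates at order 2
exp(-D) f = -2x^2 + 4x + 5


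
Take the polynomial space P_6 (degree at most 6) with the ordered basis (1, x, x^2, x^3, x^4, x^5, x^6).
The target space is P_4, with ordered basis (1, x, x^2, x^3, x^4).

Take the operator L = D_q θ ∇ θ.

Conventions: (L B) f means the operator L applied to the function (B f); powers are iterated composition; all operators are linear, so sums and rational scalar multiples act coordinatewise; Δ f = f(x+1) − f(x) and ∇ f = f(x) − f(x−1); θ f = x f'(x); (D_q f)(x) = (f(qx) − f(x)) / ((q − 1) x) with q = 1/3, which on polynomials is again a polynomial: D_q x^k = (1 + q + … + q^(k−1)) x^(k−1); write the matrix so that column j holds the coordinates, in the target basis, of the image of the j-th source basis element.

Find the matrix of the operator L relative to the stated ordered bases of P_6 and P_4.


the matrix is [[0, 0, 4, -9, 16, -25, 36]; [0, 0, 0, 24, -64, 400/3, -240]; [0, 0, 0, 0, 208/3, -650/3, 520]; [0, 0, 0, 0, 0, 4000/27, -1600/3]; [0, 0, 0, 0, 0, 0, 2420/9]] (rows listed top to bottom)

image of 1: 0
image of x: 0
image of x^2: 4
image of x^3: 24x - 9
image of x^4: (208/3)x^2 - 64x + 16
image of x^5: (4000/27)x^3 - (650/3)x^2 + (400/3)x - 25
image of x^6: (2420/9)x^4 - (1600/3)x^3 + 520x^2 - 240x + 36
each image's coordinates form column j of the matrix


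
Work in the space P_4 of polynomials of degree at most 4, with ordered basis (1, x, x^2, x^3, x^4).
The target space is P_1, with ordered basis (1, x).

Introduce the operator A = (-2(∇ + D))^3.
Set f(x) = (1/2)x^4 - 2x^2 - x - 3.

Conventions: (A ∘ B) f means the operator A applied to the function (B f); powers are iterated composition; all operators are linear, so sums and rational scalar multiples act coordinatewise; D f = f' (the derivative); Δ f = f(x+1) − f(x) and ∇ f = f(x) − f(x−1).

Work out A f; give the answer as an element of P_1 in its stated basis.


∇ f = 2x^3 - 3x^2 - 2x + 1/2
D f = 2x^3 - 4x - 1
(∇ + D) f = 4x^3 - 3x^2 - 6x - 1/2
(-2(∇ + D)) f = -8x^3 + 6x^2 + 12x + 1
∇ (-2(∇ + D)) f = -24x^2 + 36x - 2
D (-2(∇ + D)) f = -24x^2 + 12x + 12
(∇ + D) (-2(∇ + D)) f = -48x^2 + 48x + 10
(-2(∇ + D)) (-2(∇ + D)) f = 96x^2 - 96x - 20
∇ (-2(∇ + D)) (-2(∇ + D)) f = 192x - 192
D (-2(∇ + D)) (-2(∇ + D)) f = 192x - 96
(∇ + D) (-2(∇ + D)) (-2(∇ + D)) f = 384x - 288
(-2(∇ + D)) (-2(∇ + D)) (-2(∇ + D)) f = -768x + 576

g(x) = -768x + 576


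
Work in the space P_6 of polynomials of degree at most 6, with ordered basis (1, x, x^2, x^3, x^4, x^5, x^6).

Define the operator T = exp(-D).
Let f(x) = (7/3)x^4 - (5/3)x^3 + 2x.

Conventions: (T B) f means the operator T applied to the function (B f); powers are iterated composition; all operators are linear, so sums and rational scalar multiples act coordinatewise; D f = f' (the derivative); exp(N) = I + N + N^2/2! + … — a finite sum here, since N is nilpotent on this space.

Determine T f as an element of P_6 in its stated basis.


order-1 term: -(28/3)x^3 + 5x^2 - 2
order-2 term: 14x^2 - 5x
order-3 term: -(28/3)x + 5/3
order-4 term: 7/3
the series for exp(-D) f terminates at order 4
exp(-D) f = (7/3)x^4 - 11x^3 + 19x^2 - (37/3)x + 2

g(x) = (7/3)x^4 - 11x^3 + 19x^2 - (37/3)x + 2


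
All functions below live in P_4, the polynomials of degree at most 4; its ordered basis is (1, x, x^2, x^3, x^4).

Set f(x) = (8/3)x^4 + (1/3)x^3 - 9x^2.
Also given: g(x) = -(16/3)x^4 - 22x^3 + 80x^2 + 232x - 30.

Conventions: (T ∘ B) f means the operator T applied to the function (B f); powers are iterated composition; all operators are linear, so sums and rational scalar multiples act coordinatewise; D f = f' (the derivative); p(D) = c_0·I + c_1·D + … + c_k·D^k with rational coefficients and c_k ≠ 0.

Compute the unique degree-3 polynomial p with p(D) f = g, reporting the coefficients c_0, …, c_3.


p(D) = -2·I − 2·D + 2·D^2 + 3·D^3, i.e. c_0 = -2, c_1 = -2, c_2 = 2, c_3 = 3

D^0 f = (8/3)x^4 + (1/3)x^3 - 9x^2
D^1 f = (32/3)x^3 + x^2 - 18x
D^2 f = 32x^2 + 2x - 18
D^3 f = 64x + 2
matching coefficients of g against c_0 f + c_1 Df + … from the top degree down determines the c_i
solution: c_0 = -2, c_1 = -2, c_2 = 2, c_3 = 3


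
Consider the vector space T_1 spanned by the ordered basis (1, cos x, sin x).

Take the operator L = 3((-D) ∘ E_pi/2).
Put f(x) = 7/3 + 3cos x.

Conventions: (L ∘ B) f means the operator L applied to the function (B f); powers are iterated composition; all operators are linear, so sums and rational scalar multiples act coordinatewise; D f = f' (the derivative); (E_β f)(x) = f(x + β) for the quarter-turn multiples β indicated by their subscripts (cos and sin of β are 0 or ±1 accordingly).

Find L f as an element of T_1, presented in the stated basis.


E_pi/2 f = 7/3 - 3sin x
D E_pi/2 f = -3cos x
(-D) E_pi/2 f = 3cos x
(3((-D) ∘ E_pi/2)) f = 9cos x

the result is g(x) = 9cos x


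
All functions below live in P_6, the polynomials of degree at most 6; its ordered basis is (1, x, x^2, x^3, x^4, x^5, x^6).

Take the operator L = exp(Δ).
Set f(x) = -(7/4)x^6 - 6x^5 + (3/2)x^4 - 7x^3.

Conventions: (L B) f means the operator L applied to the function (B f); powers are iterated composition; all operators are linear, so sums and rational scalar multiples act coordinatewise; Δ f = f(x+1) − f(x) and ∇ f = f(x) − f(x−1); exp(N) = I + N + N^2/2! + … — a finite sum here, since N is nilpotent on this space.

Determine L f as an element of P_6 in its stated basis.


order-1 term: -(21/2)x^5 - (225/4)x^4 - 89x^3 - (393/4)x^2 - (111/2)x - 53/4
order-2 term: -(105/4)x^4 - 165x^3 - (1419/4)x^2 - (741/2)x - 619/4
order-3 term: -35x^3 - (435/2)x^2 - (873/2)x - 611/2
order-4 term: -(105/4)x^2 - 135x - 689/4
order-5 term: -(21/2)x - 129/4
order-6 term: -7/4
the series for exp(Δ) f terminates at order 6
exp(Δ) f = -(7/4)x^6 - (33/2)x^5 - 81x^4 - 296x^3 - (2787/4)x^2 - 1008x - 2719/4

g(x) = -(7/4)x^6 - (33/2)x^5 - 81x^4 - 296x^3 - (2787/4)x^2 - 1008x - 2719/4


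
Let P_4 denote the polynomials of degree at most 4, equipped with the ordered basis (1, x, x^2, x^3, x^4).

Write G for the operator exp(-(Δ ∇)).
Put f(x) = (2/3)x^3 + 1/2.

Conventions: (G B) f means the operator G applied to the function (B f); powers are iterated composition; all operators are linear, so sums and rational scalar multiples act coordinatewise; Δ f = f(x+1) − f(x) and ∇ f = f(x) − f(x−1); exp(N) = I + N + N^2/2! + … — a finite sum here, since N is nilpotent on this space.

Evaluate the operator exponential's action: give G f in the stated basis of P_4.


order-1 term: -4x
the series for exp(-(Δ ∇)) f terminates at order 1
exp(-(Δ ∇)) f = (2/3)x^3 - 4x + 1/2

the image equals g(x) = (2/3)x^3 - 4x + 1/2


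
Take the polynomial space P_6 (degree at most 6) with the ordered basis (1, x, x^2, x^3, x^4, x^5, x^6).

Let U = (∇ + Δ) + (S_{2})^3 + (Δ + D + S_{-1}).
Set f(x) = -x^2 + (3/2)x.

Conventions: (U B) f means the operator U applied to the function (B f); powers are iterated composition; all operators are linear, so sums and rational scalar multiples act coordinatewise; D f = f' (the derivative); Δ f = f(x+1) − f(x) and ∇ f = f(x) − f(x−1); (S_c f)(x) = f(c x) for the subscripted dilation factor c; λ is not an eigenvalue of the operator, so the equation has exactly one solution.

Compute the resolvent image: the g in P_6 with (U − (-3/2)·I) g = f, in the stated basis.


write g with unknown coordinates in the stated basis and equate coefficients in (U − (-3/2)·I) g = f
solving from the highest basis element down gives g = -(2/133)x^2 + (431/2261)x - 3380/15827
check: U g = -(130/133)x^2 + (2745/2261)x + 5070/15827
so U g − (-3/2)·g = -x^2 + (3/2)x = f ✓

the image equals g(x) = -(2/133)x^2 + (431/2261)x - 3380/15827


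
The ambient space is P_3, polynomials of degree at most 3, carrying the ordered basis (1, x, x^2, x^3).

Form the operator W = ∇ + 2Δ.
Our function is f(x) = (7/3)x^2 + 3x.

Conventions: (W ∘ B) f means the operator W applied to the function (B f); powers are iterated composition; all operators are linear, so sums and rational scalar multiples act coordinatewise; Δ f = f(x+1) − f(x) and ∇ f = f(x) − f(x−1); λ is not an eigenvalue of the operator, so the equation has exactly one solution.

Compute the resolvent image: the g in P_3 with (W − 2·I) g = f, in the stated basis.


write g with unknown coordinates in the stated basis and equate coefficients in (W − 2·I) g = f
solving from the highest basis element down gives g = -(7/6)x^2 - 5x - 97/12
check: W g = -7x - 97/6
so W g − 2·g = (7/3)x^2 + 3x = f ✓

g(x) = -(7/6)x^2 - 5x - 97/12


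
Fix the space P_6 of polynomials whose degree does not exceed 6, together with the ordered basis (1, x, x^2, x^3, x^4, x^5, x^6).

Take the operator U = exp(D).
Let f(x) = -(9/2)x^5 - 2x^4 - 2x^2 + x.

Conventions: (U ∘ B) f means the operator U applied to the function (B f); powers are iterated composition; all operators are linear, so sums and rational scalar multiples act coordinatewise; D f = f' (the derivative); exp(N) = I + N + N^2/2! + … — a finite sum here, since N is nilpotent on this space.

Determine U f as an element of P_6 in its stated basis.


g(x) = -(9/2)x^5 - (49/2)x^4 - 53x^3 - 59x^2 - (67/2)x - 15/2

order-1 term: -(45/2)x^4 - 8x^3 - 4x + 1
order-2 term: -45x^3 - 12x^2 - 2
order-3 term: -45x^2 - 8x
order-4 term: -(45/2)x - 2
order-5 term: -9/2
the series for exp(D) f terminates at order 5
exp(D) f = -(9/2)x^5 - (49/2)x^4 - 53x^3 - 59x^2 - (67/2)x - 15/2


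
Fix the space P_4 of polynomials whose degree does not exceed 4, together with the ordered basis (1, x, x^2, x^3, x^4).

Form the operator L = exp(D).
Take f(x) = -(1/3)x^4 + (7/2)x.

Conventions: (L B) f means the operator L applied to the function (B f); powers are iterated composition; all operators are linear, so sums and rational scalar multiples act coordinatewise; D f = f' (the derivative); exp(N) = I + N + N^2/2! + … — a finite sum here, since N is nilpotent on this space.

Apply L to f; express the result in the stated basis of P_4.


the result is g(x) = -(1/3)x^4 - (4/3)x^3 - 2x^2 + (13/6)x + 19/6

order-1 term: -(4/3)x^3 + 7/2
order-2 term: -2x^2
order-3 term: -(4/3)x
order-4 term: -1/3
the series for exp(D) f terminates at order 4
exp(D) f = -(1/3)x^4 - (4/3)x^3 - 2x^2 + (13/6)x + 19/6


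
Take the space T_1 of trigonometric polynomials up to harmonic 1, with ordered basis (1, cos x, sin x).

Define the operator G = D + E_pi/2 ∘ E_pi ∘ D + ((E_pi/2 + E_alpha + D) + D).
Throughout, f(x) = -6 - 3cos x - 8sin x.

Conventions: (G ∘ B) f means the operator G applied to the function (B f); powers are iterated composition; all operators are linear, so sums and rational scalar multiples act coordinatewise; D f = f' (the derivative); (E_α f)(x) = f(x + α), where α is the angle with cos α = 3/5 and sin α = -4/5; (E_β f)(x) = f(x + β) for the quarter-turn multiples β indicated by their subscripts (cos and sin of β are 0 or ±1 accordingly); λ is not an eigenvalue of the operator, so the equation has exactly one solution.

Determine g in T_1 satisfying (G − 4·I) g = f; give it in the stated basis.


the result is g(x) = 3 + (41/20)cos x + (3/5)sin x

write g with unknown coordinates in the stated basis and equate coefficients in (G − 4·I) g = f
solving from the highest basis element down gives g = 3 + (41/20)cos x + (3/5)sin x
check: G g = 6 + (26/5)cos x - (28/5)sin x
so G g − 4·g = -6 - 3cos x - 8sin x = f ✓


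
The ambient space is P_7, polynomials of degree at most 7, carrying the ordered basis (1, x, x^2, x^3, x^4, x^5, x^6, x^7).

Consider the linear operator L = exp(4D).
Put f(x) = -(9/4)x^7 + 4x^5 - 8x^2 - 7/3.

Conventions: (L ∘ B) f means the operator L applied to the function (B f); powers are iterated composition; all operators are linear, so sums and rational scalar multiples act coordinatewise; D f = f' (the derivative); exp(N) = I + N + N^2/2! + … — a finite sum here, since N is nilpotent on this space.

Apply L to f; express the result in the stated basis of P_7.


the image equals g(x) = -(9/4)x^7 - 63x^6 - 752x^5 - 4960x^4 - 19520x^3 - 45832x^2 - 59456x - 98695/3

order-1 term: -63x^6 + 80x^4 - 64x
order-2 term: -756x^5 + 640x^3 - 128
order-3 term: -5040x^4 + 2560x^2
order-4 term: -20160x^3 + 5120x
order-5 term: -48384x^2 + 4096
order-6 term: -64512x
order-7 term: -36864
the series for exp(4D) f terminates at order 7
exp(4D) f = -(9/4)x^7 - 63x^6 - 752x^5 - 4960x^4 - 19520x^3 - 45832x^2 - 59456x - 98695/3


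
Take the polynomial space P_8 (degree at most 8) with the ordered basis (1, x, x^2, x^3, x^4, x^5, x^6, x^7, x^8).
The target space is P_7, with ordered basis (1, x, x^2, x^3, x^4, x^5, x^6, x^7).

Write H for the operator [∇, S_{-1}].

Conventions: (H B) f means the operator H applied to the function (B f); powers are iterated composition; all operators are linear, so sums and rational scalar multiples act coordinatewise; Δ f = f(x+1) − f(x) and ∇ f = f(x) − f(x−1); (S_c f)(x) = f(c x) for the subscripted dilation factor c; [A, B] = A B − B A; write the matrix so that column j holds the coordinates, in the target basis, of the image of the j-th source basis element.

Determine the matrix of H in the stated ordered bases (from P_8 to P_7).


the matrix is [[0, -2, 0, -2, 0, -2, 0, -2, 0]; [0, 0, 4, 0, 8, 0, 12, 0, 16]; [0, 0, 0, -6, 0, -20, 0, -42, 0]; [0, 0, 0, 0, 8, 0, 40, 0, 112]; [0, 0, 0, 0, 0, -10, 0, -70, 0]; [0, 0, 0, 0, 0, 0, 12, 0, 112]; [0, 0, 0, 0, 0, 0, 0, -14, 0]; [0, 0, 0, 0, 0, 0, 0, 0, 16]] (rows listed top to bottom)

image of 1: 0
image of x: -2
image of x^2: 4x
image of x^3: -6x^2 - 2
image of x^4: 8x^3 + 8x
image of x^5: -10x^4 - 20x^2 - 2
image of x^6: 12x^5 + 40x^3 + 12x
image of x^7: -14x^6 - 70x^4 - 42x^2 - 2
image of x^8: 16x^7 + 112x^5 + 112x^3 + 16x
each image's coordinates form column j of the matrix


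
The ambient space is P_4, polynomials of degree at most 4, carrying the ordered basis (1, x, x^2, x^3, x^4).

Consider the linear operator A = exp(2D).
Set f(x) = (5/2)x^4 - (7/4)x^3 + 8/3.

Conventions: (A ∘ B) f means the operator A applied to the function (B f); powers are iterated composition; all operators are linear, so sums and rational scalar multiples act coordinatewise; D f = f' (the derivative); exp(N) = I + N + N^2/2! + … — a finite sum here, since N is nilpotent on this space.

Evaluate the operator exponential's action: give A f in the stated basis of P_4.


order-1 term: 20x^3 - (21/2)x^2
order-2 term: 60x^2 - 21x
order-3 term: 80x - 14
order-4 term: 40
the series for exp(2D) f terminates at order 4
exp(2D) f = (5/2)x^4 + (73/4)x^3 + (99/2)x^2 + 59x + 86/3

the image equals g(x) = (5/2)x^4 + (73/4)x^3 + (99/2)x^2 + 59x + 86/3


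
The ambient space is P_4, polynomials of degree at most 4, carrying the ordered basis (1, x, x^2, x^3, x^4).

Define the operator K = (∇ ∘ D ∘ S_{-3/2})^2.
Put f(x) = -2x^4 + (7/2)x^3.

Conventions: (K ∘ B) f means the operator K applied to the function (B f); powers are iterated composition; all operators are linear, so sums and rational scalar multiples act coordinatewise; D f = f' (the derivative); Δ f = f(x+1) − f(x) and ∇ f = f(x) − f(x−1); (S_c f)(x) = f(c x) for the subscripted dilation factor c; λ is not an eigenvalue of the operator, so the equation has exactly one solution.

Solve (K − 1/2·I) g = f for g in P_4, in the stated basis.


write g with unknown coordinates in the stated basis and equate coefficients in (K − 1/2·I) g = f
solving from the highest basis element down gives g = 4x^4 - 7x^3 + 2187
check: K g = 2187/2
so K g − 1/2·g = -2x^4 + (7/2)x^3 = f ✓

g(x) = 4x^4 - 7x^3 + 2187


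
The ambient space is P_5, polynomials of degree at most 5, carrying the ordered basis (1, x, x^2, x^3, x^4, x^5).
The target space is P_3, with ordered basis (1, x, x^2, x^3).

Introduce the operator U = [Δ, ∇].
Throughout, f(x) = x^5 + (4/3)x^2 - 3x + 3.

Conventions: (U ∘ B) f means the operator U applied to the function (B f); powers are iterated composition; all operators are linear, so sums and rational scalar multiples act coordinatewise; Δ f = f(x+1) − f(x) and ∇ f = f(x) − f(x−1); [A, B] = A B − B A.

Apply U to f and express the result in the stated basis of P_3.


the result is g(x) = 0

∇ f = 5x^4 - 10x^3 + 10x^2 - (7/3)x - 10/3
Δ ∇ f = 20x^3 + 10x + 8/3
Δ f = 5x^4 + 10x^3 + 10x^2 + (23/3)x - 2/3
∇ Δ f = 20x^3 + 10x + 8/3
[Δ, ∇] f = 0


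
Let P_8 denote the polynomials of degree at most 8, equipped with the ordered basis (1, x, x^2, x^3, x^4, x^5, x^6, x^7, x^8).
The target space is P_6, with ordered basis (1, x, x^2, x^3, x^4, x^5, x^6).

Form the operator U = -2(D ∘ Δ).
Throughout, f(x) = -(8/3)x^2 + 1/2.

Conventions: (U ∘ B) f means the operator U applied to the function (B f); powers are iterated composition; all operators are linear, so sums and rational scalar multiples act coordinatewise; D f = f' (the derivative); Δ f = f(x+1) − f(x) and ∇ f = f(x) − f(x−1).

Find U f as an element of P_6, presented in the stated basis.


the image equals g(x) = 32/3

Δ f = -(16/3)x - 8/3
D Δ f = -16/3
(-2(D ∘ Δ)) f = 32/3


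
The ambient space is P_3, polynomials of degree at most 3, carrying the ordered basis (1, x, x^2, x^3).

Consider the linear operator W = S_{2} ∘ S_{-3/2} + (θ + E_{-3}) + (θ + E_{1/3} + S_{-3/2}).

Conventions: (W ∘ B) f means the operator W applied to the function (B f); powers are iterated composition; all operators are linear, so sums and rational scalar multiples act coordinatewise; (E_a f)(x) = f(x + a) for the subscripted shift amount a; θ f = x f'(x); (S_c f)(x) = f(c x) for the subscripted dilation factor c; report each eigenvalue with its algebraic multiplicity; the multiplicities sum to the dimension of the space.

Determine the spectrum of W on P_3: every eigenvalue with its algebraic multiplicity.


image of 1: 4
image of x: -(1/2)x - 8/3
image of x^2: (69/4)x^2 - (16/3)x + 82/9
image of x^3: -(179/8)x^3 - 8x^2 + (82/3)x - 728/27
the matrix is upper triangular; its diagonal is (4, -1/2, 69/4, -179/8)
for a triangular matrix the eigenvalues are the diagonal entries, with algebraic multiplicity their repetition count

λ = -179/8 (multiplicity 1), λ = -1/2 (multiplicity 1), λ = 4 (multiplicity 1), λ = 69/4 (multiplicity 1)


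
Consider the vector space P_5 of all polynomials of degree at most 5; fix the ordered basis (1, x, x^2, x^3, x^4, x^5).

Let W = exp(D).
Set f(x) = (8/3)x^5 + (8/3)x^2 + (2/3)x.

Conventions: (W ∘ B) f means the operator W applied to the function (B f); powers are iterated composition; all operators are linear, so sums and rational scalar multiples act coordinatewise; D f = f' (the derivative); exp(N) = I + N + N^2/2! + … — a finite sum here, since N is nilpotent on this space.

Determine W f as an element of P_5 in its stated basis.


g(x) = (8/3)x^5 + (40/3)x^4 + (80/3)x^3 + (88/3)x^2 + (58/3)x + 6

order-1 term: (40/3)x^4 + (16/3)x + 2/3
order-2 term: (80/3)x^3 + 8/3
order-3 term: (80/3)x^2
order-4 term: (40/3)x
order-5 term: 8/3
the series for exp(D) f terminates at order 5
exp(D) f = (8/3)x^5 + (40/3)x^4 + (80/3)x^3 + (88/3)x^2 + (58/3)x + 6


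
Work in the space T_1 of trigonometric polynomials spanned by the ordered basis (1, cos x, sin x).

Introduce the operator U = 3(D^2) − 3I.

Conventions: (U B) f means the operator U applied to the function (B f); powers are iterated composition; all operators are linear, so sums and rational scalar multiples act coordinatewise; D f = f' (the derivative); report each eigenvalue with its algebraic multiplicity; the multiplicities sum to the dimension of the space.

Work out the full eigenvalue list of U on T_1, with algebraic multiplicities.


λ = -6 (multiplicity 2), λ = -3 (multiplicity 1)

image of 1: -3
image of cos x: -6cos x
image of sin x: -6sin x
the matrix is diagonal; its diagonal is (-3, -6, -6)
for a triangular matrix the eigenvalues are the diagonal entries, with algebraic multiplicity their repetition count


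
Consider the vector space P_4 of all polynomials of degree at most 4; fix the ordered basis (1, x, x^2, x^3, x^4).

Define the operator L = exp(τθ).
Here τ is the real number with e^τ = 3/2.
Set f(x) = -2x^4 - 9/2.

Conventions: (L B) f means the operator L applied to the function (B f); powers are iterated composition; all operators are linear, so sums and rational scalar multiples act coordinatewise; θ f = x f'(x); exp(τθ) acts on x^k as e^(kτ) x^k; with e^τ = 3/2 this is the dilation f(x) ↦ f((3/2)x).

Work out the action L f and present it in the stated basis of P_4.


the result is g(x) = -(81/8)x^4 - 9/2

exp(τθ) x^k = e^(kτ) x^k; with e^τ = 3/2 this sends x^k to (3/2)^k x^k
x^4 ↦ 81/16 x^4
applying this coordinatewise to f: exp(τθ) f = -(81/8)x^4 - 9/2


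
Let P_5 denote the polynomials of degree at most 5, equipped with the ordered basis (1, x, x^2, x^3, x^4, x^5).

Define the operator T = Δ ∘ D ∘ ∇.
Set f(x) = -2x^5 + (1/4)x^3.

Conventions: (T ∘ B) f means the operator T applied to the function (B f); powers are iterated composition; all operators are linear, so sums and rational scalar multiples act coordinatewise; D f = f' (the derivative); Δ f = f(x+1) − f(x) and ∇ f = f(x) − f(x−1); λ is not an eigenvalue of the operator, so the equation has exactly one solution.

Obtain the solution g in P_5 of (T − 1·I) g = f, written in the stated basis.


g(x) = 2x^5 - (1/4)x^3 + 120x^2 + 37/2

write g with unknown coordinates in the stated basis and equate coefficients in (T − 1·I) g = f
solving from the highest basis element down gives g = 2x^5 - (1/4)x^3 + 120x^2 + 37/2
check: T g = 120x^2 + 37/2
so T g − 1·g = -2x^5 + (1/4)x^3 = f ✓


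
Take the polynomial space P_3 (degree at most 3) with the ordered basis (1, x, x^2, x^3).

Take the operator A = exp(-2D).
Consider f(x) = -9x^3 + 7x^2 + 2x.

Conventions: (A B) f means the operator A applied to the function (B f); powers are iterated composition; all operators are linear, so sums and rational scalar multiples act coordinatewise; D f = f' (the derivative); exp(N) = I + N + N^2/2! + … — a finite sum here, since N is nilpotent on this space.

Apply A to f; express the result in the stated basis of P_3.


order-1 term: 54x^2 - 28x - 4
order-2 term: -108x + 28
order-3 term: 72
the series for exp(-2D) f terminates at order 3
exp(-2D) f = -9x^3 + 61x^2 - 134x + 96

the image equals g(x) = -9x^3 + 61x^2 - 134x + 96


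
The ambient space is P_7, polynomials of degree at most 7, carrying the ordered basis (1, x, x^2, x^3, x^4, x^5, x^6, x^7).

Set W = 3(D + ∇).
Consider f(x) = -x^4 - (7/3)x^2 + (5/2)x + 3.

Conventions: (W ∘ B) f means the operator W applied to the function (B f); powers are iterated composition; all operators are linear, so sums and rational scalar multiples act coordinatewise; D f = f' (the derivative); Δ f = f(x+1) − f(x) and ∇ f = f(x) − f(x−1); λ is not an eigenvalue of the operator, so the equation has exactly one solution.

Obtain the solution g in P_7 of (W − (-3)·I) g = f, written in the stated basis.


write g with unknown coordinates in the stated basis and equate coefficients in (W − (-3)·I) g = f
solving from the highest basis element down gives g = -(1/3)x^4 + (8/3)x^3 - (169/9)x^2 + (1535/18)x - 574/3
check: W g = -8x^3 + 54x^2 - (760/3)x + 577
so W g − (-3)·g = -x^4 - (7/3)x^2 + (5/2)x + 3 = f ✓

the result is g(x) = -(1/3)x^4 + (8/3)x^3 - (169/9)x^2 + (1535/18)x - 574/3


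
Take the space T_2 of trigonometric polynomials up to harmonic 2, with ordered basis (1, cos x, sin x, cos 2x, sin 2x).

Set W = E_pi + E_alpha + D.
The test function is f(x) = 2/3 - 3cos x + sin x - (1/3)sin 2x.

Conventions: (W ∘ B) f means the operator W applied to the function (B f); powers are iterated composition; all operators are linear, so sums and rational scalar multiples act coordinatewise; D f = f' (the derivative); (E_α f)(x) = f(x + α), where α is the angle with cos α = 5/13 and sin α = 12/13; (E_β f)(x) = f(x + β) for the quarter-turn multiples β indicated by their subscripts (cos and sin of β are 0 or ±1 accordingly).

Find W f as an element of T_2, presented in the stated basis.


E_pi f = 2/3 + 3cos x - sin x - (1/3)sin 2x
E_alpha f = 2/3 - (3/13)cos x + (41/13)sin x - (40/169)cos 2x + (119/507)sin 2x
D f = cos x + 3sin x - (2/3)cos 2x
(E_pi + E_alpha + D) f = 4/3 + (49/13)cos x + (67/13)sin x - (458/507)cos 2x - (50/507)sin 2x

the result is g(x) = 4/3 + (49/13)cos x + (67/13)sin x - (458/507)cos 2x - (50/507)sin 2x


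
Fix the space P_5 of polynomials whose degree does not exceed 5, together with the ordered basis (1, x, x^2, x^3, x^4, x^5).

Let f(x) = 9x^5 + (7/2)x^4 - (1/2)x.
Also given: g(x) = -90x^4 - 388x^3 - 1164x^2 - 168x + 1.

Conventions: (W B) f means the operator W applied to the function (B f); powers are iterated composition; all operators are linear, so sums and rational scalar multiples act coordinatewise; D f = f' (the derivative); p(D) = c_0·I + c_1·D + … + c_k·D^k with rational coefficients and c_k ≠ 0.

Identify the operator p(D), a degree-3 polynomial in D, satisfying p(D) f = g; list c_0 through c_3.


D^0 f = 9x^5 + (7/2)x^4 - (1/2)x
D^1 f = 45x^4 + 14x^3 - 1/2
D^2 f = 180x^3 + 42x^2
D^3 f = 540x^2 + 84x
matching coefficients of g against c_0 f + c_1 Df + … from the top degree down determines the c_i
solution: c_0 = 0, c_1 = -2, c_2 = -2, c_3 = -2

p(D) = -2·D − 2·D^2 − 2·D^3, i.e. c_0 = 0, c_1 = -2, c_2 = -2, c_3 = -2


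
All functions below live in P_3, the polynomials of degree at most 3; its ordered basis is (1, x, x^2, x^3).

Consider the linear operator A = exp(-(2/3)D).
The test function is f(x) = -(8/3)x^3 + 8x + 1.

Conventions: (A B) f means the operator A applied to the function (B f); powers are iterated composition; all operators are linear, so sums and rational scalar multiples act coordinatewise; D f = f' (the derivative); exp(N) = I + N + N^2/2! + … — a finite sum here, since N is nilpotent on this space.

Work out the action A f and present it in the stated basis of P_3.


order-1 term: (16/3)x^2 - 16/3
order-2 term: -(32/9)x
order-3 term: 64/81
the series for exp(-(2/3)D) f terminates at order 3
exp(-(2/3)D) f = -(8/3)x^3 + (16/3)x^2 + (40/9)x - 287/81

the result is g(x) = -(8/3)x^3 + (16/3)x^2 + (40/9)x - 287/81
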